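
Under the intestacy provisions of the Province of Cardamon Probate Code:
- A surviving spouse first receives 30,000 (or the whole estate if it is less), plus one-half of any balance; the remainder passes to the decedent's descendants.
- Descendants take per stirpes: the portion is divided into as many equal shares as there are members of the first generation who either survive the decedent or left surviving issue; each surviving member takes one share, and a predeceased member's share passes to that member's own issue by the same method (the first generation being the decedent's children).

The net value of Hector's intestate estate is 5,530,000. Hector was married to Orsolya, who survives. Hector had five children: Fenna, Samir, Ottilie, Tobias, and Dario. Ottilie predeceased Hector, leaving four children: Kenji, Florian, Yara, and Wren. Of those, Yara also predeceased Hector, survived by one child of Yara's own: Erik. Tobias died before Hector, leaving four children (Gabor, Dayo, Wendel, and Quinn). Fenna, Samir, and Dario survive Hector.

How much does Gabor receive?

Orsolya first takes 30,000, leaving a balance of 5,500,000. Orsolya then takes one-half of the balance (2,750,000), for a total of 2,780,000. The remaining 2,750,000 passes to the descendants.
The descendants' portion (2,750,000) is divided into 5 shares of 550,000: Fenna, Samir, and Dario each take 550,000; Ottilie's 550,000 share passes to Ottilie's issue; Tobias's 550,000 share passes to Tobias's issue.
Ottilie's share (550,000) is divided into 4 shares of 137,500: Kenji, Florian, and Wren each take 137,500; Yara's 137,500 share passes to Yara's issue.
Yara's share (137,500) passes entirely to Erik.
Tobias's share (550,000) is divided into 4 shares of 137,500: Gabor, Dayo, Wendel, and Quinn each take 137,500.

Gabor receives 137,500.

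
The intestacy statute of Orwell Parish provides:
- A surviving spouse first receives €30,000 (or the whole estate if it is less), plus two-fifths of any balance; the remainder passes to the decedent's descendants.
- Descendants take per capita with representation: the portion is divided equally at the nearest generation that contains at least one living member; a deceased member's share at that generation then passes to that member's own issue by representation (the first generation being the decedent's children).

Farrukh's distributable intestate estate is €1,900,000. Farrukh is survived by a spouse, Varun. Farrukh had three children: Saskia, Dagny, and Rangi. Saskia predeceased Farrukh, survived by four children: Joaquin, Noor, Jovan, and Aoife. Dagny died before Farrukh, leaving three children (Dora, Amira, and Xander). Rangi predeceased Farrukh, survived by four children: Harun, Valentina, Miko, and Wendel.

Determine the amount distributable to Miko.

Miko receives €102,000.

Varun first takes €30,000, leaving a balance of €1,870,000. Varun then takes two-fifths of the balance (€748,000), for a total of €778,000. The remaining €1,122,000 passes to the descendants.
No child survives, so the initial division is made at the grandchildren's generation.
The descendants' portion (€1,122,000) is divided into 11 shares of €102,000: Joaquin, Noor, Jovan, Aoife, Dora, Amira, Xander, Harun, Valentina, Miko, and Wendel each take €102,000.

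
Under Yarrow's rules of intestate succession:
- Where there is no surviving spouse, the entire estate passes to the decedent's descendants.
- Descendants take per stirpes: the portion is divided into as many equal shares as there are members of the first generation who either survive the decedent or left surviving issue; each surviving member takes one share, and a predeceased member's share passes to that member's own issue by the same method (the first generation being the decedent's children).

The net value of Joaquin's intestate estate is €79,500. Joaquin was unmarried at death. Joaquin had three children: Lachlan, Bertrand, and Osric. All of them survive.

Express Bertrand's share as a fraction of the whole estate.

The entire €79,500 passes to the descendants.
That amount (€79,500) is divided into 3 shares of €26,500: Lachlan, Bertrand, and Osric each take €26,500.

Bertrand receives 1/3 of the estate.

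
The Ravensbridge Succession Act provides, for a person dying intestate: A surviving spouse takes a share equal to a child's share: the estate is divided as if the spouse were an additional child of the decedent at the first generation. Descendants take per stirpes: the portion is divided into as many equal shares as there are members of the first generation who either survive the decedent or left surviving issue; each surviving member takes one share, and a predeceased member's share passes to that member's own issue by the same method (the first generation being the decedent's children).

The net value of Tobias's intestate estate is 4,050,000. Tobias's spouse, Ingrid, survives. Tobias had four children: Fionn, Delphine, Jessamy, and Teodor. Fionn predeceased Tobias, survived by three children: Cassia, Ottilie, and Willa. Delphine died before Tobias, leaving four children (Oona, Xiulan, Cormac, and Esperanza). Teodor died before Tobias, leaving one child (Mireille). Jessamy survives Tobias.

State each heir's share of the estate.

The spouse counts as an additional share at the children's level, so there are 5 primary shares of 810,000. Ingrid takes one such share (810,000).
The children's combined portion (3,240,000) is divided into 4 shares of 810,000: Jessamy takes 810,000; Fionn's 810,000 share passes to Fionn's issue; Delphine's 810,000 share passes to Delphine's issue; Teodor's 810,000 share passes to Teodor's issue.
Fionn's share (810,000) is divided into 3 shares of 270,000: Cassia, Ottilie, and Willa each take 270,000.
Delphine's share (810,000) is divided into 4 shares of 202,500: Oona, Xiulan, Cormac, and Esperanza each take 202,500.
Teodor's share (810,000) passes entirely to Mireille.

Ingrid: 810,000; Cassia: 270,000; Ottilie: 270,000; Willa: 270,000; Oona: 202,500; Xiulan: 202,500; Cormac: 202,500; Esperanza: 202,500; Jessamy: 810,000; Mireille: 810,000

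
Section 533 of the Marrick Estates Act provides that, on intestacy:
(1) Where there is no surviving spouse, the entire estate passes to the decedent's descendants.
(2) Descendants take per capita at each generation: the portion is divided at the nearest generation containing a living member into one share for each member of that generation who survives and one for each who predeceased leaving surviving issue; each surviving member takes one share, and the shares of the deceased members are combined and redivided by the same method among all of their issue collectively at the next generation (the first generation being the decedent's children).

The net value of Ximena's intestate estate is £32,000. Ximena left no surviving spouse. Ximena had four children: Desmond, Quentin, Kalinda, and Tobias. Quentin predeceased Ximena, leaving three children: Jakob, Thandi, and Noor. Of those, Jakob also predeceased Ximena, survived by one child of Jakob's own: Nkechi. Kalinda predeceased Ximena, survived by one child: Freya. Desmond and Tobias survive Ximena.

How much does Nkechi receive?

Nkechi receives £4,000.

The entire £32,000 passes to the descendants.
That amount (£32,000) is divided at the children's generation into 4 shares of £8,000. Desmond and Tobias each take £8,000. The 2 shares of the deceased (Quentin and Kalinda) are combined into a pool of £16,000.
That pool (£16,000) is divided at the grandchildren's generation into 4 shares of £4,000. Thandi, Noor, and Freya each take £4,000. The remaining share for the deceased Jakob (£4,000) is carried to the next generation.
That pool (£4,000) passes entirely to Nkechi, the sole taker at the great-grandchildren's generation.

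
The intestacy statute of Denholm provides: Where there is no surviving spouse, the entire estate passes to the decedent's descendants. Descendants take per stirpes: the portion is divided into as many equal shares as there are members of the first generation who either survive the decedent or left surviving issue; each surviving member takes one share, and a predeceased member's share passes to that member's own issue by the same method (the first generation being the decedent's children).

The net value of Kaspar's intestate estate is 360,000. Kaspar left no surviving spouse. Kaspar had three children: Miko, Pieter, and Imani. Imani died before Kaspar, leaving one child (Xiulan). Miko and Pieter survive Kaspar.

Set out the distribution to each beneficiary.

The entire 360,000 passes to the descendants.
That amount (360,000) is divided into 3 shares of 120,000: Miko and Pieter each take 120,000; Imani's 120,000 share passes to Imani's issue.
Imani's share (120,000) passes entirely to Xiulan.

Miko: 120,000; Pieter: 120,000; Xiulan: 120,000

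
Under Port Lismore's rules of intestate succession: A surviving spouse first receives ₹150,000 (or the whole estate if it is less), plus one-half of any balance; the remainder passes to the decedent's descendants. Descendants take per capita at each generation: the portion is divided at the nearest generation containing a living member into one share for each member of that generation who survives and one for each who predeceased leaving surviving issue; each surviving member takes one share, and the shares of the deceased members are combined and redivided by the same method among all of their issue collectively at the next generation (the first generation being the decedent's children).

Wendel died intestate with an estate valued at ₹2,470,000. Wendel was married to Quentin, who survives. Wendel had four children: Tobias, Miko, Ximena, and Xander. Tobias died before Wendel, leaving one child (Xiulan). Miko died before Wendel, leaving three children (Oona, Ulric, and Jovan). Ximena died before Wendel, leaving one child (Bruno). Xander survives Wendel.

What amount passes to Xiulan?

Quentin first takes ₹150,000, leaving a balance of ₹2,320,000. Quentin then takes one-half of the balance (₹1,160,000), for a total of ₹1,310,000. The remaining ₹1,160,000 passes to the descendants.
The descendants' portion (₹1,160,000) is divided at the children's generation into 4 shares of ₹290,000. Xander takes ₹290,000. The 3 shares of the deceased (Tobias, Miko, and Ximena) are combined into a pool of ₹870,000.
That pool (₹870,000) is divided at the grandchildren's generation equally among Xiulan, Oona, Ulric, Jovan, and Bruno: ₹174,000 each.

Xiulan receives ₹174,000.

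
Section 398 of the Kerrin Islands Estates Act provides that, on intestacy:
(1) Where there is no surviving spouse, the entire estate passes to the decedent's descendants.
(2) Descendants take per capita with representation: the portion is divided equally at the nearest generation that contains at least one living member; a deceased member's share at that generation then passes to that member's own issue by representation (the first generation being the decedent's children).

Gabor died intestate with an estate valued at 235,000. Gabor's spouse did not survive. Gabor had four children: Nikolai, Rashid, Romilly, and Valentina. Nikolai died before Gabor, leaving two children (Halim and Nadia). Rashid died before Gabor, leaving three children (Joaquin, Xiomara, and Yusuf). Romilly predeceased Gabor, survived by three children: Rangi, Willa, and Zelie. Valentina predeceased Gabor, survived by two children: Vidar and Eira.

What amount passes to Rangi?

The entire 235,000 passes to the descendants.
No child survives, so the initial division is made at the grandchildren's generation.
That amount (235,000) is divided into 10 shares of 23,500: Halim, Nadia, Joaquin, Xiomara, Yusuf, Rangi, Willa, Zelie, Vidar, and Eira each take 23,500.

Rangi receives 23,500.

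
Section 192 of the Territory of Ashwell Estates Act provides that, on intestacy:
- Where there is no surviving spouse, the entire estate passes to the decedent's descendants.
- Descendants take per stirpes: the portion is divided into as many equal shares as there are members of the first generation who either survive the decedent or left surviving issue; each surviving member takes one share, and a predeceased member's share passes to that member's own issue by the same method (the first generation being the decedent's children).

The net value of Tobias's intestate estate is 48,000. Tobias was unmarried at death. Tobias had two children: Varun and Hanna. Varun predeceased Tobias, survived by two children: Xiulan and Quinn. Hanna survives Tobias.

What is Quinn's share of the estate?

The entire 48,000 passes to the descendants.
That amount (48,000) is divided into 2 shares of 24,000: Hanna takes 24,000; Varun's 24,000 share passes to Varun's issue.
Varun's share (24,000) is divided into 2 shares of 12,000: Xiulan and Quinn each take 12,000.

Quinn receives 12,000.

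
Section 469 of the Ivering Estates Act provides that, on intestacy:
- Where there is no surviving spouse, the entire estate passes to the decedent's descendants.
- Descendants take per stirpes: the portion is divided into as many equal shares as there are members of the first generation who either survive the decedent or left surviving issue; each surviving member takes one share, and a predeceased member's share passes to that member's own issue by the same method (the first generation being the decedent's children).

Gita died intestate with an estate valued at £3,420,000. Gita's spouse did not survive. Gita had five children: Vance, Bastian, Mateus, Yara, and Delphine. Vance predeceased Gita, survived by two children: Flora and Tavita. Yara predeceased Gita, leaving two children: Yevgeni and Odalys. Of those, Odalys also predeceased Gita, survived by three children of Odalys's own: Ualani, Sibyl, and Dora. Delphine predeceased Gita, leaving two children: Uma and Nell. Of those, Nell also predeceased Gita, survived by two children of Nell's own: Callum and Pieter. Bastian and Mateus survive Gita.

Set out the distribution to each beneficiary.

The entire £3,420,000 passes to the descendants.
That amount (£3,420,000) is divided into 5 shares of £684,000: Bastian and Mateus each take £684,000; Vance's £684,000 share passes to Vance's issue; Yara's £684,000 share passes to Yara's issue; Delphine's £684,000 share passes to Delphine's issue.
Vance's share (£684,000) is divided into 2 shares of £342,000: Flora and Tavita each take £342,000.
Yara's share (£684,000) is divided into 2 shares of £342,000: Yevgeni takes £342,000; Odalys's £342,000 share passes to Odalys's issue.
Odalys's share (£342,000) is divided into 3 shares of £114,000: Ualani, Sibyl, and Dora each take £114,000.
Delphine's share (£684,000) is divided into 2 shares of £342,000: Uma takes £342,000; Nell's £342,000 share passes to Nell's issue.
Nell's share (£342,000) is divided into 2 shares of £171,000: Callum and Pieter each take £171,000.

Flora: £342,000; Tavita: £342,000; Bastian: £684,000; Mateus: £684,000; Yevgeni: £342,000; Ualani: £114,000; Sibyl: £114,000; Dora: £114,000; Uma: £342,000; Callum: £171,000; Pieter: £171,000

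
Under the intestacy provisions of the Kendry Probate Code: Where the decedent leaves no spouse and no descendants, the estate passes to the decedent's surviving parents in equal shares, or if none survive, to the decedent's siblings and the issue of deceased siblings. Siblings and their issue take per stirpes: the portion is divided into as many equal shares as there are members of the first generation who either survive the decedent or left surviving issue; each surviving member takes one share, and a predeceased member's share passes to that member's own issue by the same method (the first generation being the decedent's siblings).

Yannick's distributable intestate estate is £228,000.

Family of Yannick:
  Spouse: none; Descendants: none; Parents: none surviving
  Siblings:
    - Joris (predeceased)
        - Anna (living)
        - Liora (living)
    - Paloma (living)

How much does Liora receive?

Liora receives £57,000.

The entire £228,000 passes to the siblings and their issue.
That amount (£228,000) is divided into 2 shares of £114,000: Paloma takes £114,000; Joris's £114,000 share passes to Joris's issue.
Joris's share (£114,000) is divided into 2 shares of £57,000: Anna and Liora each take £57,000.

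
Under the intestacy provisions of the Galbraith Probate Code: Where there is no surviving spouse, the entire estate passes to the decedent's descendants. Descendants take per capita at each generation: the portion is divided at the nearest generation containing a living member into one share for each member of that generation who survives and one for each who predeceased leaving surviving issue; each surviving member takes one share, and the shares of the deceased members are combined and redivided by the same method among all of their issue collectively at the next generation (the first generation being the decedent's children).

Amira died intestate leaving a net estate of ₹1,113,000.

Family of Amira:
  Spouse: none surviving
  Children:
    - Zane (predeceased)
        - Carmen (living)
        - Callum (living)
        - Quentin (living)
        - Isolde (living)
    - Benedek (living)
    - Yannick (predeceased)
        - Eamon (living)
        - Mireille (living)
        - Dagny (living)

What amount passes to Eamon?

Eamon receives ₹106,000.

The entire ₹1,113,000 passes to the descendants.
That amount (₹1,113,000) is divided at the children's generation into 3 shares of ₹371,000. Benedek takes ₹371,000. The 2 shares of the deceased (Zane and Yannick) are combined into a pool of ₹742,000.
That pool (₹742,000) is divided at the grandchildren's generation equally among Carmen, Callum, Quentin, Isolde, Eamon, Mireille, and Dagny: ₹106,000 each.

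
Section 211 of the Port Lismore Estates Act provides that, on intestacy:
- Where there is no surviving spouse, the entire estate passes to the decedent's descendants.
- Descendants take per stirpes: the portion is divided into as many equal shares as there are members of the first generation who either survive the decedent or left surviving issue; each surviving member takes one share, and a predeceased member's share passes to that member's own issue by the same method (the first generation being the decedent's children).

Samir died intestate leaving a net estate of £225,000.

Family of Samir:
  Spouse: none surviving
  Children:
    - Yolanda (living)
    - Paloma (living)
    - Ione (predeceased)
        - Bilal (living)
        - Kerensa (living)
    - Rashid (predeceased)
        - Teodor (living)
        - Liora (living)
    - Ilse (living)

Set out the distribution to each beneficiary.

Yolanda: £45,000; Paloma: £45,000; Bilal: £22,500; Kerensa: £22,500; Teodor: £22,500; Liora: £22,500; Ilse: £45,000

The entire £225,000 passes to the descendants.
That amount (£225,000) is divided into 5 shares of £45,000: Yolanda, Paloma, and Ilse each take £45,000; Ione's £45,000 share passes to Ione's issue; Rashid's £45,000 share passes to Rashid's issue.
Ione's share (£45,000) is divided into 2 shares of £22,500: Bilal and Kerensa each take £22,500.
Rashid's share (£45,000) is divided into 2 shares of £22,500: Teodor and Liora each take £22,500.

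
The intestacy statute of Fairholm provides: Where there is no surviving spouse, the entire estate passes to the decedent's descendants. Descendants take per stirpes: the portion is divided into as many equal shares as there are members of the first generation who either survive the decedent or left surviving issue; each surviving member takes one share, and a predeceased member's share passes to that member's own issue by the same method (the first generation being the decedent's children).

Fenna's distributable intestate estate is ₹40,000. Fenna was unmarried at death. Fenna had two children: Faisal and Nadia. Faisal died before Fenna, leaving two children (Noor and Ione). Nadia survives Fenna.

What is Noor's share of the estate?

The entire ₹40,000 passes to the descendants.
That amount (₹40,000) is divided into 2 shares of ₹20,000: Nadia takes ₹20,000; Faisal's ₹20,000 share passes to Faisal's issue.
Faisal's share (₹20,000) is divided into 2 shares of ₹10,000: Noor and Ione each take ₹10,000.

Noor receives ₹10,000.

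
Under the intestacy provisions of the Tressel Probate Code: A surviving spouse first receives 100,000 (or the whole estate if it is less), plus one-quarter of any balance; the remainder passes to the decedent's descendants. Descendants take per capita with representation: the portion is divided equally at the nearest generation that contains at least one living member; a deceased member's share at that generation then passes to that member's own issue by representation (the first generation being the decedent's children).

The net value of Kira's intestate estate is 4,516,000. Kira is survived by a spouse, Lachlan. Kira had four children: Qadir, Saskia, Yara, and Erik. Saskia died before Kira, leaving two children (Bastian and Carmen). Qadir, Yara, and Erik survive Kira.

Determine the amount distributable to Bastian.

Bastian receives 414,000.

Lachlan first takes 100,000, leaving a balance of 4,416,000. Lachlan then takes one-quarter of the balance (1,104,000), for a total of 1,204,000. The remaining 3,312,000 passes to the descendants.
The descendants' portion (3,312,000) is divided into 4 shares of 828,000: Qadir, Yara, and Erik each take 828,000; Saskia's 828,000 share passes to Saskia's issue.
Saskia's share (828,000) is divided into 2 shares of 414,000: Bastian and Carmen each take 414,000.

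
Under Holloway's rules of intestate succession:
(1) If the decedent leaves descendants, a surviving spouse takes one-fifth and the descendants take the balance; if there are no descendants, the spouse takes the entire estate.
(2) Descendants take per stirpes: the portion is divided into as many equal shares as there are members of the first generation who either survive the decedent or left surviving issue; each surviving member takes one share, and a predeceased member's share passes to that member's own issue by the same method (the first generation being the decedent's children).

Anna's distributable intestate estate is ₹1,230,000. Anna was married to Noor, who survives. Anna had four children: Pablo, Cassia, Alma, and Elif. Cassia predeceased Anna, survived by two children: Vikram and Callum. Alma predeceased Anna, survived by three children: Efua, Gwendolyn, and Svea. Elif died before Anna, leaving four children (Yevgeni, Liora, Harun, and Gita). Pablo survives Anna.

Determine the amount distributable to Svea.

Noor takes one-fifth of ₹1,230,000 = ₹246,000. The remaining ₹984,000 passes to the descendants.
The descendants' portion (₹984,000) is divided into 4 shares of ₹246,000: Pablo takes ₹246,000; Cassia's ₹246,000 share passes to Cassia's issue; Alma's ₹246,000 share passes to Alma's issue; Elif's ₹246,000 share passes to Elif's issue.
Cassia's share (₹246,000) is divided into 2 shares of ₹123,000: Vikram and Callum each take ₹123,000.
Alma's share (₹246,000) is divided into 3 shares of ₹82,000: Efua, Gwendolyn, and Svea each take ₹82,000.
Elif's share (₹246,000) is divided into 4 shares of ₹61,500: Yevgeni, Liora, Harun, and Gita each take ₹61,500.

Svea receives ₹82,000.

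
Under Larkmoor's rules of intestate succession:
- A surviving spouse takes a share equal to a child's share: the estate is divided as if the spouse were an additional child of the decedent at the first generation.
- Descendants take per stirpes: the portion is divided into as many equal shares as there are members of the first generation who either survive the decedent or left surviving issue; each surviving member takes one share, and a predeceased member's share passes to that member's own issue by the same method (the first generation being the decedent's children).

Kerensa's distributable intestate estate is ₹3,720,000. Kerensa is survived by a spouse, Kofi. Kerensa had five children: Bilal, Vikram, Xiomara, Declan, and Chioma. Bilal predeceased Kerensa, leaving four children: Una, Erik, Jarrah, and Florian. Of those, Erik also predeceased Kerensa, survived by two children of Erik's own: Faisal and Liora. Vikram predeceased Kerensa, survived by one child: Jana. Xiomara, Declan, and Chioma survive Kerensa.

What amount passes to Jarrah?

The spouse counts as an additional share at the children's level, so there are 6 primary shares of ₹620,000. Kofi takes one such share (₹620,000).
The children's combined portion (₹3,100,000) is divided into 5 shares of ₹620,000: Xiomara, Declan, and Chioma each take ₹620,000; Bilal's ₹620,000 share passes to Bilal's issue; Vikram's ₹620,000 share passes to Vikram's issue.
Bilal's share (₹620,000) is divided into 4 shares of ₹155,000: Una, Jarrah, and Florian each take ₹155,000; Erik's ₹155,000 share passes to Erik's issue.
Erik's share (₹155,000) is divided into 2 shares of ₹77,500: Faisal and Liora each take ₹77,500.
Vikram's share (₹620,000) passes entirely to Jana.

Jarrah receives ₹155,000.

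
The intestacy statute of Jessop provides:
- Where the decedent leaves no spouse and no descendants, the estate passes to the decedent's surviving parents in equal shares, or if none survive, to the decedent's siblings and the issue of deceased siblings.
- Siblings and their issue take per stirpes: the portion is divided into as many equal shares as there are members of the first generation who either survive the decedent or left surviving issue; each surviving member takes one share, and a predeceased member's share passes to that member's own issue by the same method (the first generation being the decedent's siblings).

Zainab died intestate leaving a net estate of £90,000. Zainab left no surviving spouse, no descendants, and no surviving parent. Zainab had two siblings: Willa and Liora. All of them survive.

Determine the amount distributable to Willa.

Willa receives £45,000.

The entire £90,000 passes to the siblings and their issue.
That amount (£90,000) is divided into 2 shares of £45,000: Willa and Liora each take £45,000.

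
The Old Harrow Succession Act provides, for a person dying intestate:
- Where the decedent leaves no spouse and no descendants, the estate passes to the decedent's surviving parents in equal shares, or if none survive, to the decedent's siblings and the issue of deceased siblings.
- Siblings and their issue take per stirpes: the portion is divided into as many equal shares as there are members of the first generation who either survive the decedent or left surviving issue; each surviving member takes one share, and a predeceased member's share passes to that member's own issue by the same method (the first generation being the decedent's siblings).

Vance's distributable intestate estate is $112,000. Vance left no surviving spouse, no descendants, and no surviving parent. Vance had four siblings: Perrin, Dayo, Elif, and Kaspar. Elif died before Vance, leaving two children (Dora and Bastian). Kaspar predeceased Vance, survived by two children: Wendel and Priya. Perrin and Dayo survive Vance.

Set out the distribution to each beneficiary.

Perrin: $28,000; Dayo: $28,000; Dora: $14,000; Bastian: $14,000; Wendel: $14,000; Priya: $14,000

The entire $112,000 passes to the siblings and their issue.
That amount ($112,000) is divided into 4 shares of $28,000: Perrin and Dayo each take $28,000; Elif's $28,000 share passes to Elif's issue; Kaspar's $28,000 share passes to Kaspar's issue.
Elif's share ($28,000) is divided into 2 shares of $14,000: Dora and Bastian each take $14,000.
Kaspar's share ($28,000) is divided into 2 shares of $14,000: Wendel and Priya each take $14,000.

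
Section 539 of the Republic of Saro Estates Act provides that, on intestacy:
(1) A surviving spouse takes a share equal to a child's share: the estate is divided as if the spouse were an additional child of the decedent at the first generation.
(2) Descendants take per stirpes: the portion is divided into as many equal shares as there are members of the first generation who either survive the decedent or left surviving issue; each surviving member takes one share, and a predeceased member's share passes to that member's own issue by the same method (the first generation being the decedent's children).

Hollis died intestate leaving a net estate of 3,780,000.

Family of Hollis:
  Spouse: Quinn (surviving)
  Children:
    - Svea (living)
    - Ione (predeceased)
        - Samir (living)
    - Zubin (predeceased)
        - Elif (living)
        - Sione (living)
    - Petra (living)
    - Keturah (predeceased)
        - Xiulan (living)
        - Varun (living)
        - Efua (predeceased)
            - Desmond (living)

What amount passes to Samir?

The spouse counts as an additional share at the children's level, so there are 6 primary shares of 630,000. Quinn takes one such share (630,000).
The children's combined portion (3,150,000) is divided into 5 shares of 630,000: Svea and Petra each take 630,000; Ione's 630,000 share passes to Ione's issue; Zubin's 630,000 share passes to Zubin's issue; Keturah's 630,000 share passes to Keturah's issue.
Ione's share (630,000) passes entirely to Samir.
Zubin's share (630,000) is divided into 2 shares of 315,000: Elif and Sione each take 315,000.
Keturah's share (630,000) is divided into 3 shares of 210,000: Xiulan and Varun each take 210,000; Efua's 210,000 share passes to Efua's issue.
Efua's share (210,000) passes entirely to Desmond.

Samir receives 630,000.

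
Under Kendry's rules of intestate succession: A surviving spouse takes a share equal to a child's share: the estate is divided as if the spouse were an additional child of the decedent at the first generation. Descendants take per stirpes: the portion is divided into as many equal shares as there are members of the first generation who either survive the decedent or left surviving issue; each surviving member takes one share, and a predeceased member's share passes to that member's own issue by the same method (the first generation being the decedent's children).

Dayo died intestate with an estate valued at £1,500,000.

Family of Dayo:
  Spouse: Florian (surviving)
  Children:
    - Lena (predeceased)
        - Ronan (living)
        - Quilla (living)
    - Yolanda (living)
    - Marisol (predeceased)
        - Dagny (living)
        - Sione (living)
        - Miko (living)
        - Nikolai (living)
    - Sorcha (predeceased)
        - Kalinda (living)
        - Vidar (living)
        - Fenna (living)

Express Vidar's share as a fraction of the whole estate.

The spouse counts as an additional share at the children's level, so there are 5 primary shares of £300,000. Florian takes one such share (£300,000).
The children's combined portion (£1,200,000) is divided into 4 shares of £300,000: Yolanda takes £300,000; Lena's £300,000 share passes to Lena's issue; Marisol's £300,000 share passes to Marisol's issue; Sorcha's £300,000 share passes to Sorcha's issue.
Lena's share (£300,000) is divided into 2 shares of £150,000: Ronan and Quilla each take £150,000.
Marisol's share (£300,000) is divided into 4 shares of £75,000: Dagny, Sione, Miko, and Nikolai each take £75,000.
Sorcha's share (£300,000) is divided into 3 shares of £100,000: Kalinda, Vidar, and Fenna each take £100,000.

Vidar receives 1/15 of the estate.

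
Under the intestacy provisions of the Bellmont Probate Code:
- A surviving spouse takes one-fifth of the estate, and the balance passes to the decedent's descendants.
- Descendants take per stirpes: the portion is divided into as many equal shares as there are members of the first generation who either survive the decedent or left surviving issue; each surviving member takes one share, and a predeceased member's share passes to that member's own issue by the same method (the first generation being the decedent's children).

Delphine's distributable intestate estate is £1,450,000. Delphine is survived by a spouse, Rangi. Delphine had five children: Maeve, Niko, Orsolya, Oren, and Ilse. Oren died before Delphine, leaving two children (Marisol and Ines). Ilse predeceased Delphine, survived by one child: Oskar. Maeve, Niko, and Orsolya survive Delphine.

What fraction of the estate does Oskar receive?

Rangi takes one-fifth of £1,450,000 = £290,000. The remaining £1,160,000 passes to the descendants.
The descendants' portion (£1,160,000) is divided into 5 shares of £232,000: Maeve, Niko, and Orsolya each take £232,000; Oren's £232,000 share passes to Oren's issue; Ilse's £232,000 share passes to Ilse's issue.
Oren's share (£232,000) is divided into 2 shares of £116,000: Marisol and Ines each take £116,000.
Ilse's share (£232,000) passes entirely to Oskar.

Oskar receives 4/25 of the estate.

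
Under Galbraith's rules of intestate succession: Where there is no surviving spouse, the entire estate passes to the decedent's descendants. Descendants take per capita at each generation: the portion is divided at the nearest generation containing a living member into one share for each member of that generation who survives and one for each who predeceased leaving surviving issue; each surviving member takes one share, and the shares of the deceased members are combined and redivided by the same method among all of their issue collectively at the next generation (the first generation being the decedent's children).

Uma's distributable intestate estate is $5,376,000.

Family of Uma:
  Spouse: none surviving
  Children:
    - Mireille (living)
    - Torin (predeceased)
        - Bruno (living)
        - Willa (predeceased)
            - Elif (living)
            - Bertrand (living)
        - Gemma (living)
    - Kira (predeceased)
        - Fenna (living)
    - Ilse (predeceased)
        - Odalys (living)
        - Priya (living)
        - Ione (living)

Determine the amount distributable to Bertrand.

The entire $5,376,000 passes to the descendants.
That amount ($5,376,000) is divided at the children's generation into 4 shares of $1,344,000. Mireille takes $1,344,000. The 3 shares of the deceased (Torin, Kira, and Ilse) are combined into a pool of $4,032,000.
That pool ($4,032,000) is divided at the grandchildren's generation into 7 shares of $576,000. Bruno, Gemma, Fenna, Odalys, Priya, and Ione each take $576,000. The remaining share for the deceased Willa ($576,000) is carried to the next generation.
That pool ($576,000) is divided at the great-grandchildren's generation equally among Elif and Bertrand: $288,000 each.

Bertrand receives $288,000.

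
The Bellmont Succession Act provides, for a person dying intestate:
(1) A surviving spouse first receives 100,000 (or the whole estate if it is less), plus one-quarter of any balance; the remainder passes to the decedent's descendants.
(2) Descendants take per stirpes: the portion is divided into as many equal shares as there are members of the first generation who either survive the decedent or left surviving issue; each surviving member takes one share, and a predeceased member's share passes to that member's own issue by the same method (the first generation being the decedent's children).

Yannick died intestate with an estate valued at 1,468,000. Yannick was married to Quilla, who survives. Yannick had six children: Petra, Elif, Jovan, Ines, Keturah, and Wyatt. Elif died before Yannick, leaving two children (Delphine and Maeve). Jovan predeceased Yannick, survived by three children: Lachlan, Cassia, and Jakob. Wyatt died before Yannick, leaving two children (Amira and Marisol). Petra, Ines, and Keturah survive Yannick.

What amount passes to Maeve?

Quilla first takes 100,000, leaving a balance of 1,368,000. Quilla then takes one-quarter of the balance (342,000), for a total of 442,000. The remaining 1,026,000 passes to the descendants.
The descendants' portion (1,026,000) is divided into 6 shares of 171,000: Petra, Ines, and Keturah each take 171,000; Elif's 171,000 share passes to Elif's issue; Jovan's 171,000 share passes to Jovan's issue; Wyatt's 171,000 share passes to Wyatt's issue.
Elif's share (171,000) is divided into 2 shares of 85,500: Delphine and Maeve each take 85,500.
Jovan's share (171,000) is divided into 3 shares of 57,000: Lachlan, Cassia, and Jakob each take 57,000.
Wyatt's share (171,000) is divided into 2 shares of 85,500: Amira and Marisol each take 85,500.

Maeve receives 85,500.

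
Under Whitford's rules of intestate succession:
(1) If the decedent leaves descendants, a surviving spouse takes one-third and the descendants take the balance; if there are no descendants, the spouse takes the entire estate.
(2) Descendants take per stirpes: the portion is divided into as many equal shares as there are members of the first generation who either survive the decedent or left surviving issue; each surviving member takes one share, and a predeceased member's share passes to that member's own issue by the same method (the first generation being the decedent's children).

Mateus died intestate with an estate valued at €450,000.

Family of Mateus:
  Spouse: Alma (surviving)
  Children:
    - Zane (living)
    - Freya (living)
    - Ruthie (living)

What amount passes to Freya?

Alma takes one-third of €450,000 = €150,000. The remaining €300,000 passes to the descendants.
The descendants' portion (€300,000) is divided into 3 shares of €100,000: Zane, Freya, and Ruthie each take €100,000.

Freya receives €100,000.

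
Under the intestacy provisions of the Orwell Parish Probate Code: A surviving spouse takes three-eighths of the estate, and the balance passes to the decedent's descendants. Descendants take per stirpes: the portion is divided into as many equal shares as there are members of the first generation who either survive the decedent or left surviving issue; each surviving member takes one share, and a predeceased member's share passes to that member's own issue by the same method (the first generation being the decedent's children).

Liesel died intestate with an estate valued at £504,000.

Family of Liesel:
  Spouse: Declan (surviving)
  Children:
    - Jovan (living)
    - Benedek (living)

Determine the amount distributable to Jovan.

Declan takes three-eighths of £504,000 = £189,000. The remaining £315,000 passes to the descendants.
The descendants' portion (£315,000) is divided into 2 shares of £157,500: Jovan and Benedek each take £157,500.

Jovan receives £157,500.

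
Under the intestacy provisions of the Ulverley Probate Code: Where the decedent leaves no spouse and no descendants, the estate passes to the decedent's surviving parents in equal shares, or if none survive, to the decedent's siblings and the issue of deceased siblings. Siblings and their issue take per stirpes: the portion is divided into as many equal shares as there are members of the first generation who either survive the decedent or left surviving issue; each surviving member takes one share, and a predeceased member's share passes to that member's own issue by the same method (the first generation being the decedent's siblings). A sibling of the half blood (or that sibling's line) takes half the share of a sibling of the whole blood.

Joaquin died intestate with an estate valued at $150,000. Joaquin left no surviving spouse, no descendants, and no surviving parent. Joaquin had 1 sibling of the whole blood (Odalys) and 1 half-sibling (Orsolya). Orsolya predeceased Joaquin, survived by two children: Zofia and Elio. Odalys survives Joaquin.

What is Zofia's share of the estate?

The entire $150,000 passes to the siblings and their issue.
Counting each half-blood sibling's line as half a unit, there are 3/2 units in $150,000, so one unit is $100,000. Whole-blood lines (Odalys) take $100,000 each; half-blood lines (Orsolya) take $50,000 each.
Orsolya's share ($50,000) is divided into 2 shares of $25,000: Zofia and Elio each take $25,000.

Zofia receives $25,000.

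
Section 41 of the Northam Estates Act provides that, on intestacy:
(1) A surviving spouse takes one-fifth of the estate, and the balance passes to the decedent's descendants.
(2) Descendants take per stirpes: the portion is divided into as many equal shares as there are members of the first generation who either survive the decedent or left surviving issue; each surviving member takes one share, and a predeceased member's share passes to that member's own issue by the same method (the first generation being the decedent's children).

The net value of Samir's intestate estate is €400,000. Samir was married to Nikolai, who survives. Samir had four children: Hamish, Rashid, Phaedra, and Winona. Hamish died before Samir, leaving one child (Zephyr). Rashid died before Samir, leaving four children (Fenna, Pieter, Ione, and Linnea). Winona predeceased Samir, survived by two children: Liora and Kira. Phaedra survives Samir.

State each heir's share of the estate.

Nikolai takes one-fifth of €400,000 = €80,000. The remaining €320,000 passes to the descendants.
The descendants' portion (€320,000) is divided into 4 shares of €80,000: Phaedra takes €80,000; Hamish's €80,000 share passes to Hamish's issue; Rashid's €80,000 share passes to Rashid's issue; Winona's €80,000 share passes to Winona's issue.
Hamish's share (€80,000) passes entirely to Zephyr.
Rashid's share (€80,000) is divided into 4 shares of €20,000: Fenna, Pieter, Ione, and Linnea each take €20,000.
Winona's share (€80,000) is divided into 2 shares of €40,000: Liora and Kira each take €40,000.

Nikolai: €80,000; Zephyr: €80,000; Fenna: €20,000; Pieter: €20,000; Ione: €20,000; Linnea: €20,000; Phaedra: €80,000; Liora: €40,000; Kira: €40,000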